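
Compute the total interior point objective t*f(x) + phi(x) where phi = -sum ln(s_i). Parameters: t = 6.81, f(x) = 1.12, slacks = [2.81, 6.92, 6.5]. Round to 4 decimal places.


Step 1: Compute log-barrier.
ln values: [1.0332, 1.9344, 1.8718]
phi = -(1.0332 + 1.9344 + 1.8718) = -4.8394
Step 2: Compute augmented objective.
t*f(x) = 6.81*1.12 = 7.6272
Total = 7.6272 - 4.8394 = 2.7878


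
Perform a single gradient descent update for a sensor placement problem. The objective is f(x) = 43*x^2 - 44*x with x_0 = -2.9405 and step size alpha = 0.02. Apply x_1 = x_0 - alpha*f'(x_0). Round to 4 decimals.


We compute the gradient at x_0 and apply the update.
f'(x) = 86*x - 44
f'(-2.9405) = 86*-2.9405 - 44 = -296.883
x_1 = -2.9405 - 0.02*-296.883 = 2.9972


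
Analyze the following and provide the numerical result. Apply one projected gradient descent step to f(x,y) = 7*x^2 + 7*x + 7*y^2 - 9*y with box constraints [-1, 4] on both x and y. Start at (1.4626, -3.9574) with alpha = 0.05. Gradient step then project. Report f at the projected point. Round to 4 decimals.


Step 1: Compute gradient at (1.4626, -3.9574).
grad_x = 2*7*1.4626 + 7 = 27.4764
grad_y = 2*7*-3.9574 - 9 = -64.4036
Step 2: Gradient step.
x_raw = 1.4626 - 0.05*27.4764 = 0.0888
y_raw = -3.9574 - 0.05*-64.4036 = -0.7372
Step 3: Project onto [-1, 4].
x_proj = clip(0.0888) = 0.0888
y_proj = clip(-0.7372) = -0.7372
Step 4: Evaluate f.
f(0.0888, -0.7372) = 11.1161


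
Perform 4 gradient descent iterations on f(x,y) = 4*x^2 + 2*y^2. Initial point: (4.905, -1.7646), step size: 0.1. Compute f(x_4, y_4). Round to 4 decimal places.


Gradient descent on f(x,y) = 4*x^2 + 2*y^2.
Starting point: (4.905, -1.7646), alpha = 0.1
Step 1: grad_x = 2*4*4.905 = 39.24, grad_y = 2*2*-1.7646 = -7.0584
  x_1 = 4.905 - 0.1*39.24 = 0.981
  y_1 = -1.7646 - 0.1*-7.0584 = -1.0588
Step 2: grad_x = 2*4*0.981 = 7.848, grad_y = 2*2*-1.0588 = -4.235
  x_2 = 0.981 - 0.1*7.848 = 0.1962
  y_2 = -1.0588 - 0.1*-4.235 = -0.6353
Step 3: grad_x = 2*4*0.1962 = 1.5696, grad_y = 2*2*-0.6353 = -2.541
  x_3 = 0.1962 - 0.1*1.5696 = 0.0392
  y_3 = -0.6353 - 0.1*-2.541 = -0.3812
Step 4: grad_x = 2*4*0.0392 = 0.3139, grad_y = 2*2*-0.3812 = -1.5246
  x_4 = 0.0392 - 0.1*0.3139 = 0.0078
  y_4 = -0.3812 - 0.1*-1.5246 = -0.2287
f(0.0078, -0.2287) = 4*0.0078^2 + 2*(-0.2287)^2 = 0.1048


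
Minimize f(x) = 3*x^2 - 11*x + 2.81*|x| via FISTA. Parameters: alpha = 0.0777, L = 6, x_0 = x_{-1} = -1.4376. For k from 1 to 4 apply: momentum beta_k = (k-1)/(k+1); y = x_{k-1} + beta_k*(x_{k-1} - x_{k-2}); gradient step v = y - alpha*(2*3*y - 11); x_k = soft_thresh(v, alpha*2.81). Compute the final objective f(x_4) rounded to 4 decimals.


FISTA on f(x) = 3*x^2 - 11*x + 2.81*|x|
L = 6, alpha = 0.0777
Iteration 1: beta = 0.0, y = -1.4376 + 0.0*(-1.4376 + 1.4376) = -1.4376
  grad(y) = -19.6256, v = y - alpha*grad = 0.0873
  prox(v) = soft_thresh(0.0873, 0.2183) = 0.0
Iteration 2: beta = 0.3333, y = 0.0 + 0.3333*(0.0 + 1.4376) = 0.4792
  grad(y) = -8.1248, v = y - alpha*grad = 1.1105
  prox(v) = soft_thresh(1.1105, 0.2183) = 0.8922
Iteration 3: beta = 0.5, y = 0.8922 + 0.5*(0.8922 - 0.0) = 1.3382
  grad(y) = -2.9706, v = y - alpha*grad = 1.5691
  prox(v) = soft_thresh(1.5691, 0.2183) = 1.3507
Iteration 4: beta = 0.6, y = 1.3507 + 0.6*(1.3507 - 0.8922) = 1.6258
  grad(y) = -1.2449, v = y - alpha*grad = 1.7226
  prox(v) = soft_thresh(1.7226, 0.2183) = 1.5042
f(x_4) = 3*1.5042^2 - 11*1.5042 + 2.81*|1.5042| = -5.5315


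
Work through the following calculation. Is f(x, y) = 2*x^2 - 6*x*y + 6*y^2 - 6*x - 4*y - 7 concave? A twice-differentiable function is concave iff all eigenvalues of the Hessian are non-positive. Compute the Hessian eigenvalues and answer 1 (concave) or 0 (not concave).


The Hessian of f(x,y) = 2*x^2 - 6*x*y + 6*y^2 - 6*x - 4*y - 7 is:
H = [[4, -6], [-6, 12]]
Trace = 4 + 12 = 16
Determinant = 4*12 - (-6)^2 = 12
Discriminant = (16)^2 - 4*12 = 208.0
Eigenvalues: lambda_1 = 0.7889, lambda_2 = 15.2111
The function is not concave.

0


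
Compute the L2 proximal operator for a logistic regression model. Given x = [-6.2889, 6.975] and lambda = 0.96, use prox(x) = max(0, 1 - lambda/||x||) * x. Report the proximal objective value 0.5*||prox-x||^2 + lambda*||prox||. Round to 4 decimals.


Step 1: Compute ||x||.
||x|| = 9.3915
Step 2: Compute scaling factor.
scale = max(0, 1 - 0.96/9.3915) = 0.8978
Step 3: prox(x) = [-5.6461, 6.262]
||prox(x)|| = 8.4315
Step 4: Proximal objective.
0.5*||prox-x||^2 = 0.4608
lambda*||prox|| = 8.0942
Total = 8.5551


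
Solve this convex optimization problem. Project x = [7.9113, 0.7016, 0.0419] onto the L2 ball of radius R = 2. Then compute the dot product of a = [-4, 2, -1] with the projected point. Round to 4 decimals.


Step 1: Compute ||x|| (intermediates to 6 decimals).
||x|| = sqrt(7.9113^2 + 0.7016^2 + 0.0419^2) = 7.94246
Step 2: Project.
Since ||x|| > R, scale = R/||x|| = 2/7.94246 = 0.251811, proj(x) = scale * x
proj(x) = [1.992152, 0.176671, 0.010551]
Step 3: Dot product.
a^T * proj(x) = -4*1.992152 + 2*0.176671 - 1*0.010551 = -7.6258


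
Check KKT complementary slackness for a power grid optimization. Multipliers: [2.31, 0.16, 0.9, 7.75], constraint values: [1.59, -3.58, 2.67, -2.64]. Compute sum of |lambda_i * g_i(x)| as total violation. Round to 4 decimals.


KKT complementary slackness check:
lambda_1 * g_1 = 2.31 * 1.59 = 3.6729
lambda_2 * g_2 = 0.16 * -3.58 = -0.5728
lambda_3 * g_3 = 0.9 * 2.67 = 2.403
lambda_4 * g_4 = 7.75 * -2.64 = -20.46
Total violation = 3.6729 + 0.5728 + 2.403 + 20.46 = 27.1087


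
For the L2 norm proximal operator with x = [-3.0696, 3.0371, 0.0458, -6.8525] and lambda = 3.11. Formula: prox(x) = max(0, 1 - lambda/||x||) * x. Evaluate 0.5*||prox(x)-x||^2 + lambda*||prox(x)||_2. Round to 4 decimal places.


Step 1: Compute ||x||.
||x|| = 8.0997
Step 2: Compute scaling factor.
scale = max(0, 1 - 3.11/8.0997) = 0.616
Step 3: prox(x) = [-1.891, 1.871, 0.0282, -4.2214]
||prox(x)|| = 4.9897
Step 4: Proximal objective.
0.5*||prox-x||^2 = 4.8361
lambda*||prox|| = 15.518
Total = 20.354


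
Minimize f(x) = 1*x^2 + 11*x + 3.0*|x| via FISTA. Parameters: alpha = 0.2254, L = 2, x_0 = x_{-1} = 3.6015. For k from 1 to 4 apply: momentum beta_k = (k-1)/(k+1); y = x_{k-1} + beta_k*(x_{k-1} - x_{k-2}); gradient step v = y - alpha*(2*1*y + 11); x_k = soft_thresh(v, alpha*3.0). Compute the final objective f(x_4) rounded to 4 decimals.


FISTA on f(x) = 1*x^2 + 11*x + 3.0*|x|
L = 2, alpha = 0.2254
Iteration 1: beta = 0.0, y = 3.6015 + 0.0*(3.6015 - 3.6015) = 3.6015
  grad(y) = 18.203, v = y - alpha*grad = -0.5015
  prox(v) = soft_thresh(-0.5015, 0.6762) = 0.0
Iteration 2: beta = 0.3333, y = 0.0 + 0.3333*(0.0 - 3.6015) = -1.2005
  grad(y) = 8.599, v = y - alpha*grad = -3.1387
  prox(v) = soft_thresh(-3.1387, 0.6762) = -2.4625
Iteration 3: beta = 0.5, y = -2.4625 + 0.5*(-2.4625 - 0.0) = -3.6938
  grad(y) = 3.6125, v = y - alpha*grad = -4.508
  prox(v) = soft_thresh(-4.508, 0.6762) = -3.8318
Iteration 4: beta = 0.6, y = -3.8318 + 0.6*(-3.8318 + 2.4625) = -4.6534
  grad(y) = 1.6932, v = y - alpha*grad = -5.035
  prox(v) = soft_thresh(-5.035, 0.6762) = -4.3588
f(x_4) = 1*(-4.3588)^2 + 11*(-4.3588) + 3.0*|-4.3588| = -15.8712


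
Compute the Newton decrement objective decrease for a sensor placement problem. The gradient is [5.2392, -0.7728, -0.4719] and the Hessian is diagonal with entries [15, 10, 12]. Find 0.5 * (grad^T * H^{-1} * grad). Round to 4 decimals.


Step 1: H is diagonal, so H^(-1) * g = [0.3493, -0.0773, -0.0393].
Step 2: g^T H^(-1) g = sum_i g_i^2 / H_ii
  = (5.2392)^2/15 + (-0.7728)^2/10 + (-0.4719)^2/12
  = 1.8299 + 0.0597 + 0.0186 = 1.9082
Step 3: Objective decrease = 0.5 * g^T H^(-1) g = 0.9541


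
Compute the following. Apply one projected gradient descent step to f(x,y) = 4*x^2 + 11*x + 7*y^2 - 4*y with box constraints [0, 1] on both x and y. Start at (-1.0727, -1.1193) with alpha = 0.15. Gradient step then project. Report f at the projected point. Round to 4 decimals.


Step 1: Compute gradient at (-1.0727, -1.1193).
grad_x = 2*4*-1.0727 + 11 = 2.4184
grad_y = 2*7*-1.1193 - 4 = -19.6702
Step 2: Gradient step.
x_raw = -1.0727 - 0.15*2.4184 = -1.4355
y_raw = -1.1193 - 0.15*-19.6702 = 1.8312
Step 3: Project onto [0, 1].
x_proj = clip(-1.4355) = 0.0
y_proj = clip(1.8312) = 1.0
Step 4: Evaluate f.
f(0.0, 1.0) = 3.0


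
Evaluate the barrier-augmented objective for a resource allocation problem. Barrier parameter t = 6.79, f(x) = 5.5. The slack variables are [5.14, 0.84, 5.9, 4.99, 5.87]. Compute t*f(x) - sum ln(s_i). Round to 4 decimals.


Step 1: Compute log-barrier.
ln values: [1.6371, -0.1744, 1.775, 1.6074, 1.7699]
phi = -(1.6371 - 0.1744 + 1.775 + 1.6074 + 1.7699) = -6.6149
Step 2: Compute augmented objective.
t*f(x) = 6.79*5.5 = 37.345
Total = 37.345 - 6.6149 = 30.7301


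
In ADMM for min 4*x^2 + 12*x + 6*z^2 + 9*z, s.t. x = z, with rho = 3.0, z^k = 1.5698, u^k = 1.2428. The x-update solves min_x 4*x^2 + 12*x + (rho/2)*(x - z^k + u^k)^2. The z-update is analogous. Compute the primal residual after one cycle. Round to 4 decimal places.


ADMM iteration with rho = 3.0, z^k = 1.5698, u^k = 1.2428
Step 1: x-update.
Minimize 4*x^2 + 12*x + (3.0/2)*(x - 1.5698 + 1.2428)^2
FOC: (2*4 + 3.0)*x = -12 + 3.0*(1.5698 - 1.2428)
x^{k+1} = -1.0017
Step 2: z-update.
Minimize 6*z^2 + 9*z + (3.0/2)*(-1.0017 - z + 1.2428)^2
FOC: (2*6 + 3.0)*z = -9 + 3.0*(-1.0017 + 1.2428)
z^{k+1} = -0.5518
Step 3: u-update.
u^{k+1} = 1.2428 - 1.0017 + 0.5518 = 0.7929
Step 4: Primal residual = |-1.0017 + 0.5518| = 0.4499


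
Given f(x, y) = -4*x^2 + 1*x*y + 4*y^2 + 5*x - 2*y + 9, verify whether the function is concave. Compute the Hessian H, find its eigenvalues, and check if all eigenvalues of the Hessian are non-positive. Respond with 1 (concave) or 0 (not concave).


The Hessian of f(x,y) = -4*x^2 + 1*x*y + 4*y^2 + 5*x - 2*y + 9 is:
H = [[-8, 1], [1, 8]]
Trace = -8 + 8 = 0
Determinant = -8*8 - (1)^2 = -65
Discriminant = (0)^2 - 4*-65 = 260.0
Eigenvalues: lambda_1 = -8.0623, lambda_2 = 8.0623
The function is not concave.

0


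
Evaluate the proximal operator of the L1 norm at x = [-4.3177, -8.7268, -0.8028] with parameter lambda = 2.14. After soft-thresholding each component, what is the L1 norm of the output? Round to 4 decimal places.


Soft-thresholding with lambda = 2.14:
prox(-4.3177) = sign(-4.3177)*max(|-4.3177| - 2.14, 0) = -2.1777
prox(-8.7268) = sign(-8.7268)*max(|-8.7268| - 2.14, 0) = -6.5868
prox(-0.8028) = sign(-0.8028)*max(|-0.8028| - 2.14, 0) = 0.0
prox(x) = [-2.1777, -6.5868, 0.0]
||prox(x)||_1 = 2.1777 + 6.5868 + 0.0 = 8.7645


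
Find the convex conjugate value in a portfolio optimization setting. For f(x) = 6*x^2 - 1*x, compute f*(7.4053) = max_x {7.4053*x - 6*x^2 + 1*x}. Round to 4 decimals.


f*(y) = sup_x {y*x - a*x^2 - b*x} = sup_x {(y-b)*x - a*x^2}
FOC: (y - b) - 2a*x = 0 => x* = (y - b)/(2a)
x* = (7.4053 + 1)/(2*6) = 0.7004
f*(7.4053) = (y-b)^2/(4a) = (7.4053 + 1)^2/(4*6)
= 70.6491/24 = 2.9437


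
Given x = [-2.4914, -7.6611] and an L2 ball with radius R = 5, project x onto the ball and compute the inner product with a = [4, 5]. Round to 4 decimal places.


Step 1: Compute ||x|| (intermediates to 6 decimals).
||x|| = sqrt((-2.4914)^2 + (-7.6611)^2) = 8.056024
Step 2: Project.
Since ||x|| > R, scale = R/||x|| = 5/8.056024 = 0.620654, proj(x) = scale * x
proj(x) = [-1.546297, -4.754892]
Step 3: Dot product.
a^T * proj(x) = 4*(-1.546297) + 5*(-4.754892) = -29.9596


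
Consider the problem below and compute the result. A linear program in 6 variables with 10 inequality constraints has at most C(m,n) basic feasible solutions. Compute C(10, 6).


Each vertex corresponds to some choice of n active constraints out of m, so the number of vertices is at most C(m, n) = m! / (n!(m-n)!).
m = 10, n = 6
Numerator: 10 * 9 * 8 * 7 * 6 * 5
Denominator: 6! = 720
C(10, 6) = 210


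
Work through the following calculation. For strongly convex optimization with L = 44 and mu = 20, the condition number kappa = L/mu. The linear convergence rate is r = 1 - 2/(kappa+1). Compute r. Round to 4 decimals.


Step 1: Compute the condition number.
kappa = L/mu = 44/20 = 2.2
Step 2: Compute the convergence rate.
r = 1 - 2/(kappa + 1) = 1 - 2*mu/(L + mu) = (L - mu)/(L + mu) = 24/64 = 0.375


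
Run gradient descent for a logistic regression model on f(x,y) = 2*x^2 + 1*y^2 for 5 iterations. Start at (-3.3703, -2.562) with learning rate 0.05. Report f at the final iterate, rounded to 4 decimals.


Gradient descent on f(x,y) = 2*x^2 + 1*y^2.
Starting point: (-3.3703, -2.562), alpha = 0.05
Step 1: grad_x = 2*2*-3.3703 = -13.4812, grad_y = 2*1*-2.562 = -5.124
  x_1 = -3.3703 - 0.05*-13.4812 = -2.6962
  y_1 = -2.562 - 0.05*-5.124 = -2.3058
Step 2: grad_x = 2*2*-2.6962 = -10.785, grad_y = 2*1*-2.3058 = -4.6116
  x_2 = -2.6962 - 0.05*-10.785 = -2.157
  y_2 = -2.3058 - 0.05*-4.6116 = -2.0752
Step 3: grad_x = 2*2*-2.157 = -8.628, grad_y = 2*1*-2.0752 = -4.1504
  x_3 = -2.157 - 0.05*-8.628 = -1.7256
  y_3 = -2.0752 - 0.05*-4.1504 = -1.8677
Step 4: grad_x = 2*2*-1.7256 = -6.9024, grad_y = 2*1*-1.8677 = -3.7354
  x_4 = -1.7256 - 0.05*-6.9024 = -1.3805
  y_4 = -1.8677 - 0.05*-3.7354 = -1.6809
Step 5: grad_x = 2*2*-1.3805 = -5.5219, grad_y = 2*1*-1.6809 = -3.3619
  x_5 = -1.3805 - 0.05*-5.5219 = -1.1044
  y_5 = -1.6809 - 0.05*-3.3619 = -1.5128
f(-1.1044, -1.5128) = 2*(-1.1044)^2 + 1*(-1.5128)^2 = 4.728


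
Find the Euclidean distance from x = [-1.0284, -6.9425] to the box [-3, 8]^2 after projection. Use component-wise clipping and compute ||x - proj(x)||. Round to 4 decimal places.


Project each component onto [-3, 8].
clip(-1.0284) = -1.0284, clip(-6.9425) = -3.0
Projection = [-1.0284, -3.0]
Squared diffs: [0.0, 15.5433]
Distance = sqrt(15.5433) = 3.9425


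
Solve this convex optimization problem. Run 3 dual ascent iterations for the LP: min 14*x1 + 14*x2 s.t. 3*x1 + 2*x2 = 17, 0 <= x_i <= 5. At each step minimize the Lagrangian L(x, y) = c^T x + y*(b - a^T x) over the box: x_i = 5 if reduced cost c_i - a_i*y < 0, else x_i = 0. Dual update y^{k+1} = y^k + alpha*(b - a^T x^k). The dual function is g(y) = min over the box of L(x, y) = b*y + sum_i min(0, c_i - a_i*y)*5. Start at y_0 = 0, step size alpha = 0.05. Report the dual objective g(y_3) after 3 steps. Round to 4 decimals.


Dual ascent for LP: min 14*x1 + 14*x2, 3*x1 + 2*x2 = 17, 0 <= x_i <= 5
Step 1: y^k = 0.0, reduced costs: (14.0, 14.0)
  x^k = (0.0, 0.0), subgradient = b - a^T x = 17.0
  y^{k+1} = 0.0 + 0.05*17.0 = 0.85
Step 2: y^k = 0.85, reduced costs: (11.45, 12.3)
  x^k = (0.0, 0.0), subgradient = b - a^T x = 17.0
  y^{k+1} = 0.85 + 0.05*17.0 = 1.7
Step 3: y^k = 1.7, reduced costs: (8.9, 10.6)
  x^k = (0.0, 0.0), subgradient = b - a^T x = 17.0
  y^{k+1} = 1.7 + 0.05*17.0 = 2.55
Dual objective at y_3 = 2.55: reduced costs (6.35, 8.9), box minimizer x = (0.0, 0.0)
g(y_3) = b*y + (c1 - a1*y)*x1 + (c2 - a2*y)*x2 = 17*2.55 + 6.35*0.0 + 8.9*0.0 = 43.35 + 0.0 + 0.0 = 43.35


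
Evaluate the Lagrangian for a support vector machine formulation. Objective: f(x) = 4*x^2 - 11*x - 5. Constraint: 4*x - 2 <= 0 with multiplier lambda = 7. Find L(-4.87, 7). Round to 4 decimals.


Step 1: Evaluate f(x).
f(-4.87) = 4*(-4.87)^2 - 11*(-4.87) - 5 = 143.4376
Step 2: Evaluate g(x).
g(-4.87) = 4*-4.87 - 2 = -21.48
Step 3: Compute Lagrangian.
L = 143.4376 + 7*-21.48 = -6.9224


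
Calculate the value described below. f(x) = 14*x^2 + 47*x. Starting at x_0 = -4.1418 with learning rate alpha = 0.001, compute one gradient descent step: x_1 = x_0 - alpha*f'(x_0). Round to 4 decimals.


We compute the gradient at x_0 and apply the update.
f'(x) = 28*x + 47
f'(-4.1418) = 28*-4.1418 + 47 = -68.9704
x_1 = -4.1418 - 0.001*-68.9704 = -4.0728


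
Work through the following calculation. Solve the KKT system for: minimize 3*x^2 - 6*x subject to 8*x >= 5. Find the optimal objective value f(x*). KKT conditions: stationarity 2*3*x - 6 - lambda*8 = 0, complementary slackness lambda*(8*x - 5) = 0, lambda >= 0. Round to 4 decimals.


Step 1: Try lambda = 0 (constraint inactive).
Stationarity: 2*3*x - 6 = 0
x* = 6/(2*3) = 1.0
Check constraint: 8*1.0 = 8.0 >= 5 -- satisfied.
Step 2: Compute optimal value.
f(x*) = 3*1.0^2 - 6*1.0 = -3.0


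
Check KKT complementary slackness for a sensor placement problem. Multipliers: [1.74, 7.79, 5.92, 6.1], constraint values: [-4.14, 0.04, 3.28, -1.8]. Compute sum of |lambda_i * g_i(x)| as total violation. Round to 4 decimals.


KKT complementary slackness check:
lambda_1 * g_1 = 1.74 * -4.14 = -7.2036
lambda_2 * g_2 = 7.79 * 0.04 = 0.3116
lambda_3 * g_3 = 5.92 * 3.28 = 19.4176
lambda_4 * g_4 = 6.1 * -1.8 = -10.98
Total violation = 7.2036 + 0.3116 + 19.4176 + 10.98 = 37.9128


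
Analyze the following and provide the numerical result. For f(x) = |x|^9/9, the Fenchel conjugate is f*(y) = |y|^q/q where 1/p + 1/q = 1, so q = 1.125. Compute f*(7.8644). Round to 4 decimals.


The conjugate exponent q satisfies 1/p + 1/q = 1.
p = 9, so q = 9/(9 - 1) = 1.125
|y|^q = 7.8644^1.125 = 10.1771
f*(7.8644) = 10.1771 / 1.125 = 9.0463


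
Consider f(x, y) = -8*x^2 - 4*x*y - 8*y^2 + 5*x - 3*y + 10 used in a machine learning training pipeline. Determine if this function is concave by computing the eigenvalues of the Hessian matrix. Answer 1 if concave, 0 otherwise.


The Hessian of f(x,y) = -8*x^2 - 4*x*y - 8*y^2 + 5*x - 3*y + 10 is:
H = [[-16, -4], [-4, -16]]
Trace = -16 - 16 = -32
Determinant = -16*-16 - (-4)^2 = 240
Discriminant = (-32)^2 - 4*240 = 64.0
Eigenvalues: lambda_1 = -20.0, lambda_2 = -12.0
The function is concave.

1


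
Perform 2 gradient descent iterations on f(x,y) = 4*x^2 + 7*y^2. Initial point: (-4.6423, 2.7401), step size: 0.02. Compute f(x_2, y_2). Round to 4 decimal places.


Gradient descent on f(x,y) = 4*x^2 + 7*y^2.
Starting point: (-4.6423, 2.7401), alpha = 0.02
Step 1: grad_x = 2*4*-4.6423 = -37.1384, grad_y = 2*7*2.7401 = 38.3614
  x_1 = -4.6423 - 0.02*-37.1384 = -3.8995
  y_1 = 2.7401 - 0.02*38.3614 = 1.9729
Step 2: grad_x = 2*4*-3.8995 = -31.1963, grad_y = 2*7*1.9729 = 27.6202
  x_2 = -3.8995 - 0.02*-31.1963 = -3.2756
  y_2 = 1.9729 - 0.02*27.6202 = 1.4205
f(-3.2756, 1.4205) = 4*(-3.2756)^2 + 7*1.4205^2 = 57.0425


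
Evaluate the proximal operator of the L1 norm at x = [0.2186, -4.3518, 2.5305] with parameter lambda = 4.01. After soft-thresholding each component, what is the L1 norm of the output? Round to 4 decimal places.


Soft-thresholding with lambda = 4.01:
prox(0.2186) = sign(0.2186)*max(|0.2186| - 4.01, 0) = 0.0
prox(-4.3518) = sign(-4.3518)*max(|-4.3518| - 4.01, 0) = -0.3418
prox(2.5305) = sign(2.5305)*max(|2.5305| - 4.01, 0) = 0.0
prox(x) = [0.0, -0.3418, 0.0]
||prox(x)||_1 = 0.0 + 0.3418 + 0.0 = 0.3418


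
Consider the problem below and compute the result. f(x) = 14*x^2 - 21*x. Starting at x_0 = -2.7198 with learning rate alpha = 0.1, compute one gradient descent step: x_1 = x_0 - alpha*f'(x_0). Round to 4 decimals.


We compute the gradient at x_0 and apply the update.
f'(x) = 28*x - 21
f'(-2.7198) = 28*-2.7198 - 21 = -97.1544
x_1 = -2.7198 - 0.1*-97.1544 = 6.9956


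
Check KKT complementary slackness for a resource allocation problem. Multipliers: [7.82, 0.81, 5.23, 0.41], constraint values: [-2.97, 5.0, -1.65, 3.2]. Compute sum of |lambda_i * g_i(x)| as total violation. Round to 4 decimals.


KKT complementary slackness check:
lambda_1 * g_1 = 7.82 * -2.97 = -23.2254
lambda_2 * g_2 = 0.81 * 5.0 = 4.05
lambda_3 * g_3 = 5.23 * -1.65 = -8.6295
lambda_4 * g_4 = 0.41 * 3.2 = 1.312
Total violation = 23.2254 + 4.05 + 8.6295 + 1.312 = 37.2169


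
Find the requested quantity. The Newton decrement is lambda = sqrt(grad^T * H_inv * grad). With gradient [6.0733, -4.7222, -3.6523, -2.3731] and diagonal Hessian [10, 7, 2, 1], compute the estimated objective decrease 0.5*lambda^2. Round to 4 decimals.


Step 1: H is diagonal, so H^(-1) * g = [0.6073, -0.6746, -1.8262, -2.3731].
Step 2: g^T H^(-1) g = sum_i g_i^2 / H_ii
  = (6.0733)^2/10 + (-4.7222)^2/7 + (-3.6523)^2/2 + (-2.3731)^2/1
  = 3.6885 + 3.1856 + 6.6696 + 5.6316 = 19.1753
Step 3: Objective decrease = 0.5 * g^T H^(-1) g = 9.5877


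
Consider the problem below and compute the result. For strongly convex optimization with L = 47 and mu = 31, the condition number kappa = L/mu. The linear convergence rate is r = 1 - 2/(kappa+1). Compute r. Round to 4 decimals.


Step 1: Compute the condition number.
kappa = L/mu = 47/31 = 1.5161
Step 2: Compute the convergence rate.
r = 1 - 2/(kappa + 1) = 1 - 2*mu/(L + mu) = (L - mu)/(L + mu) = 16/78 = 0.2051


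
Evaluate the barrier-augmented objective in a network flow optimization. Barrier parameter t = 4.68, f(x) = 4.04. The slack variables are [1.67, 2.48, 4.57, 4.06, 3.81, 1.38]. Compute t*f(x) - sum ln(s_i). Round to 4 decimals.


Step 1: Compute log-barrier.
ln values: [0.5128, 0.9083, 1.5195, 1.4012, 1.3376, 0.3221]
phi = -(0.5128 + 0.9083 + 1.5195 + 1.4012 + 1.3376 + 0.3221) = -6.0015
Step 2: Compute augmented objective.
t*f(x) = 4.68*4.04 = 18.9072
Total = 18.9072 - 6.0015 = 12.9057


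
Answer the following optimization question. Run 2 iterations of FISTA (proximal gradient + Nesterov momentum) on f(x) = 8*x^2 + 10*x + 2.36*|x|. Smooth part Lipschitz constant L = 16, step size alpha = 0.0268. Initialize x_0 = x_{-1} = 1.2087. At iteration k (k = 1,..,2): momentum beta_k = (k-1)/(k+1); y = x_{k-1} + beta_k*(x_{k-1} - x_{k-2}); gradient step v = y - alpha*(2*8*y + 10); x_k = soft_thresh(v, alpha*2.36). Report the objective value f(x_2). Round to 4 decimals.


FISTA on f(x) = 8*x^2 + 10*x + 2.36*|x|
L = 16, alpha = 0.0268
Iteration 1: beta = 0.0, y = 1.2087 + 0.0*(1.2087 - 1.2087) = 1.2087
  grad(y) = 29.3392, v = y - alpha*grad = 0.4224
  prox(v) = soft_thresh(0.4224, 0.0632) = 0.3592
Iteration 2: beta = 0.3333, y = 0.3592 + 0.3333*(0.3592 - 1.2087) = 0.076
  grad(y) = 11.2157, v = y - alpha*grad = -0.2246
  prox(v) = soft_thresh(-0.2246, 0.0632) = -0.1614
f(x_2) = 8*(-0.1614)^2 + 10*(-0.1614) + 2.36*|-0.1614| = -1.0244


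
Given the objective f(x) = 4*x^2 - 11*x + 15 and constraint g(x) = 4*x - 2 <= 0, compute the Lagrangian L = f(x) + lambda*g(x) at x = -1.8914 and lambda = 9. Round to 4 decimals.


Step 1: Evaluate f(x).
f(-1.8914) = 4*(-1.8914)^2 - 11*(-1.8914) + 15 = 50.115
Step 2: Evaluate g(x).
g(-1.8914) = 4*-1.8914 - 2 = -9.5656
Step 3: Compute Lagrangian.
L = 50.115 + 9*-9.5656 = -35.9754


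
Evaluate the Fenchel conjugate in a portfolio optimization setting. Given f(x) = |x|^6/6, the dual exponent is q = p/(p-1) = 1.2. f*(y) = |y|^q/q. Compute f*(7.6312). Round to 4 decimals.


The conjugate exponent q satisfies 1/p + 1/q = 1.
p = 6, so q = 6/(6 - 1) = 1.2
|y|^q = 7.6312^1.2 = 11.4581
f*(7.6312) = 11.4581 / 1.2 = 9.5484


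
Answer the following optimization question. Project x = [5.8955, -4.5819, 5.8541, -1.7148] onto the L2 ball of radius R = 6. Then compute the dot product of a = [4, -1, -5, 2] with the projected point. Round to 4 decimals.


Step 1: Compute ||x|| (intermediates to 6 decimals).
||x|| = sqrt(5.8955^2 + (-4.5819)^2 + 5.8541^2 + (-1.7148)^2) = 9.641668
Step 2: Project.
Since ||x|| > R, scale = R/||x|| = 6/9.641668 = 0.622299, proj(x) = scale * x
proj(x) = [3.668764, -2.851312, 3.643001, -1.067118]
Step 3: Dot product.
a^T * proj(x) = 4*3.668764 - 1*(-2.851312) - 5*3.643001 + 2*(-1.067118) = -2.8229


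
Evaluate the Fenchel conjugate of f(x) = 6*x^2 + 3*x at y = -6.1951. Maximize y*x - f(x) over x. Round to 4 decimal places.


f*(y) = sup_x {y*x - a*x^2 - b*x} = sup_x {(y-b)*x - a*x^2}
FOC: (y - b) - 2a*x = 0 => x* = (y - b)/(2a)
x* = (-6.1951 - 3)/(2*6) = -0.7663
f*(-6.1951) = (y-b)^2/(4a) = (-6.1951 - 3)^2/(4*6)
= 84.5499/24 = 3.5229


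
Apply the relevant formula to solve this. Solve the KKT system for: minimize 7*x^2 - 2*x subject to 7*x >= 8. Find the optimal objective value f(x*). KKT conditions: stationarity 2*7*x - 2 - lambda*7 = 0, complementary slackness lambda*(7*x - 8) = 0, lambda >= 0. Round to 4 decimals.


Step 1: Try lambda = 0 (constraint inactive).
x_unc = 2/(2*7) = 0.1429
Check: 7*0.1429 = 1.0003 < 8 -- violated!
Step 2: Constraint must be active: 7*x = 8
x* = 8/7 = 1.1429 (rounded; the exact value 8/7 is used below)
lambda = (2*7*(8/7) - 2)/7 = 2.0
Step 3: Compute optimal value.
f(x*) = 7*(8/7)^2 - 2*(8/7) = 6.8571


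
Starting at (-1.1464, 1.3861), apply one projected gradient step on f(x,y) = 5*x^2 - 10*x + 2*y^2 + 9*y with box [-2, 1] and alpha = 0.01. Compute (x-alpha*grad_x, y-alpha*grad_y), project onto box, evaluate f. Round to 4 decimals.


Step 1: Compute gradient at (-1.1464, 1.3861).
grad_x = 2*5*-1.1464 - 10 = -21.464
grad_y = 2*2*1.3861 + 9 = 14.5444
Step 2: Gradient step.
x_raw = -1.1464 - 0.01*-21.464 = -0.9318
y_raw = 1.3861 - 0.01*14.5444 = 1.2407
Step 3: Project onto [-2, 1].
x_proj = clip(-0.9318) = -0.9318
y_proj = clip(1.2407) = 1.0
Step 4: Evaluate f.
f(-0.9318, 1.0) = 24.6585


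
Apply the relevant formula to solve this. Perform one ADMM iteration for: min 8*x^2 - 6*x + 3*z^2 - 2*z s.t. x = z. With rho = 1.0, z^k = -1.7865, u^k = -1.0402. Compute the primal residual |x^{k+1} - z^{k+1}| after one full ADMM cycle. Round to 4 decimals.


ADMM iteration with rho = 1.0, z^k = -1.7865, u^k = -1.0402
Step 1: x-update.
Minimize 8*x^2 - 6*x + (1.0/2)*(x + 1.7865 - 1.0402)^2
FOC: (2*8 + 1.0)*x = 6 + 1.0*(-1.7865 + 1.0402)
x^{k+1} = 0.309
Step 2: z-update.
Minimize 3*z^2 - 2*z + (1.0/2)*(0.309 - z - 1.0402)^2
FOC: (2*3 + 1.0)*z = 2 + 1.0*(0.309 - 1.0402)
z^{k+1} = 0.1813
Step 3: u-update.
u^{k+1} = -1.0402 + 0.309 - 0.1813 = -0.9124
Step 4: Primal residual = |0.309 - 0.1813| = 0.1278


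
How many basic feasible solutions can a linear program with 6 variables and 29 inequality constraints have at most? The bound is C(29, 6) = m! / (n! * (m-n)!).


Each vertex corresponds to some choice of n active constraints out of m, so the number of vertices is at most C(m, n) = m! / (n!(m-n)!).
m = 29, n = 6
Numerator: 29 * 28 * 27 * 26 * 25 * 24
Denominator: 6! = 720
C(29, 6) = 475020


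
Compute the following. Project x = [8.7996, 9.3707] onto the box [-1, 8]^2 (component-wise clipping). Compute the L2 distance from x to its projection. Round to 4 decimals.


Project each component onto [-1, 8].
clip(8.7996) = 8.0, clip(9.3707) = 8.0
Projection = [8.0, 8.0]
Squared diffs: [0.6394, 1.8788]
Distance = sqrt(2.5182) = 1.5869


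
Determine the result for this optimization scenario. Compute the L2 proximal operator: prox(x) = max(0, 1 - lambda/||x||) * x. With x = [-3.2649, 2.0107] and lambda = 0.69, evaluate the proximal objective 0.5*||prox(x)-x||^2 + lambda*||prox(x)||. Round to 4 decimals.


Step 1: Compute ||x||.
||x|| = 3.8344
Step 2: Compute scaling factor.
scale = max(0, 1 - 0.69/3.8344) = 0.82
Step 3: prox(x) = [-2.6774, 1.6489]
||prox(x)|| = 3.1444
Step 4: Proximal objective.
0.5*||prox-x||^2 = 0.2381
lambda*||prox|| = 2.1696
Total = 2.4077


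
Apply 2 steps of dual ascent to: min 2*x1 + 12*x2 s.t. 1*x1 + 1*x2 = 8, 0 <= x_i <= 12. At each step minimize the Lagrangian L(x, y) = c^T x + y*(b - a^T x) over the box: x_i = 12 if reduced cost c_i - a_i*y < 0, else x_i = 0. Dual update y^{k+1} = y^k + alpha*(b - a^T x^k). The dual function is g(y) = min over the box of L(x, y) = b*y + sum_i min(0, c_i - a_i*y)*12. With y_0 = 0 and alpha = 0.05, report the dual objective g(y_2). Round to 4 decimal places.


Dual ascent for LP: min 2*x1 + 12*x2, 1*x1 + 1*x2 = 8, 0 <= x_i <= 12
Step 1: y^k = 0.0, reduced costs: (2.0, 12.0)
  x^k = (0.0, 0.0), subgradient = b - a^T x = 8.0
  y^{k+1} = 0.0 + 0.05*8.0 = 0.4
Step 2: y^k = 0.4, reduced costs: (1.6, 11.6)
  x^k = (0.0, 0.0), subgradient = b - a^T x = 8.0
  y^{k+1} = 0.4 + 0.05*8.0 = 0.8
Dual objective at y_2 = 0.8: reduced costs (1.2, 11.2), box minimizer x = (0.0, 0.0)
g(y_2) = b*y + (c1 - a1*y)*x1 + (c2 - a2*y)*x2 = 8*0.8 + 1.2*0.0 + 11.2*0.0 = 6.4 + 0.0 + 0.0 = 6.4


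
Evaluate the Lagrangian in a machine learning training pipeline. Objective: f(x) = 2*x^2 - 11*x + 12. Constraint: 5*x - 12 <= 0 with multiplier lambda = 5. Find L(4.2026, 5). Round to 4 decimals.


Step 1: Evaluate f(x).
f(4.2026) = 2*4.2026^2 - 11*4.2026 + 12 = 1.0951
Step 2: Evaluate g(x).
g(4.2026) = 5*4.2026 - 12 = 9.013
Step 3: Compute Lagrangian.
L = 1.0951 + 5*9.013 = 46.1601


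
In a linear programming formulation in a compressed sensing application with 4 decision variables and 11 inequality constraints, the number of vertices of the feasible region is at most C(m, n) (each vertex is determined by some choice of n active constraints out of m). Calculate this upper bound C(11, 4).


Each vertex corresponds to some choice of n active constraints out of m, so the number of vertices is at most C(m, n) = m! / (n!(m-n)!).
m = 11, n = 4
Numerator: 11 * 10 * 9 * 8
Denominator: 4! = 24
C(11, 4) = 330


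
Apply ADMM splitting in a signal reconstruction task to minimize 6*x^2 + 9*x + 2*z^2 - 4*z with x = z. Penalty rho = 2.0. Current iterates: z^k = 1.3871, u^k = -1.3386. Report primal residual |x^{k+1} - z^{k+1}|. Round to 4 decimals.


ADMM iteration with rho = 2.0, z^k = 1.3871, u^k = -1.3386
Step 1: x-update.
Minimize 6*x^2 + 9*x + (2.0/2)*(x - 1.3871 - 1.3386)^2
FOC: (2*6 + 2.0)*x = -9 + 2.0*(1.3871 + 1.3386)
x^{k+1} = -0.2535
Step 2: z-update.
Minimize 2*z^2 - 4*z + (2.0/2)*(-0.2535 - z - 1.3386)^2
FOC: (2*2 + 2.0)*z = 4 + 2.0*(-0.2535 - 1.3386)
z^{k+1} = 0.136
Step 3: u-update.
u^{k+1} = -1.3386 - 0.2535 - 0.136 = -1.728
Step 4: Primal residual = |-0.2535 - 0.136| = 0.3894


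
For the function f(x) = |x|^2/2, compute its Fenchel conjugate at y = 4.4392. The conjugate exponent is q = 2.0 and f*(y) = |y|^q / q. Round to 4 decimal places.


The conjugate exponent q satisfies 1/p + 1/q = 1.
p = 2, so q = 2/(2 - 1) = 2.0
|y|^q = 4.4392^2.0 = 19.7065
f*(4.4392) = 19.7065 / 2.0 = 9.8532


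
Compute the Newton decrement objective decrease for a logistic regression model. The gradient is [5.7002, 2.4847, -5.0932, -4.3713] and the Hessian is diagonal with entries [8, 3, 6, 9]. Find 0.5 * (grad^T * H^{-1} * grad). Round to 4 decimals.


Step 1: H is diagonal, so H^(-1) * g = [0.7125, 0.8282, -0.8489, -0.4857].
Step 2: g^T H^(-1) g = sum_i g_i^2 / H_ii
  = (5.7002)^2/8 + (2.4847)^2/3 + (-5.0932)^2/6 + (-4.3713)^2/9
  = 4.0615 + 2.0579 + 4.3234 + 2.1231 = 12.566
Step 3: Objective decrease = 0.5 * g^T H^(-1) g = 6.283


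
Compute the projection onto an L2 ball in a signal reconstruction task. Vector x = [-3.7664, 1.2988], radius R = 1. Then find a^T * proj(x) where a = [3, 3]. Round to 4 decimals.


Step 1: Compute ||x|| (intermediates to 6 decimals).
||x|| = sqrt((-3.7664)^2 + 1.2988^2) = 3.984049
Step 2: Project.
Since ||x|| > R, scale = R/||x|| = 1/3.984049 = 0.251001, proj(x) = scale * x
proj(x) = [-0.94537, 0.326]
Step 3: Dot product.
a^T * proj(x) = 3*(-0.94537) + 3*0.326 = -1.8581


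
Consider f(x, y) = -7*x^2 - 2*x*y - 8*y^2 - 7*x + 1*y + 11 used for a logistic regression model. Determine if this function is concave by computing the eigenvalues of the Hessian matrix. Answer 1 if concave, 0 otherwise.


The Hessian of f(x,y) = -7*x^2 - 2*x*y - 8*y^2 - 7*x + 1*y + 11 is:
H = [[-14, -2], [-2, -16]]
Trace = -14 - 16 = -30
Determinant = -14*-16 - (-2)^2 = 220
Discriminant = (-30)^2 - 4*220 = 20.0
Eigenvalues: lambda_1 = -17.2361, lambda_2 = -12.7639
The function is concave.

1


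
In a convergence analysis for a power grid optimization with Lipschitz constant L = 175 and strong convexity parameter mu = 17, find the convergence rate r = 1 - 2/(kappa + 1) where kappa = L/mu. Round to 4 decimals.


Step 1: Compute the condition number.
kappa = L/mu = 175/17 = 10.2941
Step 2: Compute the convergence rate.
r = 1 - 2/(kappa + 1) = 1 - 2*mu/(L + mu) = (L - mu)/(L + mu) = 158/192 = 0.8229


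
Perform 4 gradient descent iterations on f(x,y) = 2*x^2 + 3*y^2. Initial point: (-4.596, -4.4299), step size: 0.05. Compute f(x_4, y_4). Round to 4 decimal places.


Gradient descent on f(x,y) = 2*x^2 + 3*y^2.
Starting point: (-4.596, -4.4299), alpha = 0.05
Step 1: grad_x = 2*2*-4.596 = -18.384, grad_y = 2*3*-4.4299 = -26.5794
  x_1 = -4.596 - 0.05*-18.384 = -3.6768
  y_1 = -4.4299 - 0.05*-26.5794 = -3.1009
Step 2: grad_x = 2*2*-3.6768 = -14.7072, grad_y = 2*3*-3.1009 = -18.6056
  x_2 = -3.6768 - 0.05*-14.7072 = -2.9414
  y_2 = -3.1009 - 0.05*-18.6056 = -2.1707
Step 3: grad_x = 2*2*-2.9414 = -11.7658, grad_y = 2*3*-2.1707 = -13.0239
  x_3 = -2.9414 - 0.05*-11.7658 = -2.3532
  y_3 = -2.1707 - 0.05*-13.0239 = -1.5195
Step 4: grad_x = 2*2*-2.3532 = -9.4126, grad_y = 2*3*-1.5195 = -9.1167
  x_4 = -2.3532 - 0.05*-9.4126 = -1.8825
  y_4 = -1.5195 - 0.05*-9.1167 = -1.0636
f(-1.8825, -1.0636) = 2*(-1.8825)^2 + 3*(-1.0636)^2 = 10.4816


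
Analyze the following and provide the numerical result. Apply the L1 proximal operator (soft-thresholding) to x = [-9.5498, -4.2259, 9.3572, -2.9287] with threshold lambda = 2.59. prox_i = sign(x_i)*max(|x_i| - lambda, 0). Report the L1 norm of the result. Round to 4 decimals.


Soft-thresholding with lambda = 2.59:
prox(-9.5498) = sign(-9.5498)*max(|-9.5498| - 2.59, 0) = -6.9598
prox(-4.2259) = sign(-4.2259)*max(|-4.2259| - 2.59, 0) = -1.6359
prox(9.3572) = sign(9.3572)*max(|9.3572| - 2.59, 0) = 6.7672
prox(-2.9287) = sign(-2.9287)*max(|-2.9287| - 2.59, 0) = -0.3387
prox(x) = [-6.9598, -1.6359, 6.7672, -0.3387]
||prox(x)||_1 = 6.9598 + 1.6359 + 6.7672 + 0.3387 = 15.7016


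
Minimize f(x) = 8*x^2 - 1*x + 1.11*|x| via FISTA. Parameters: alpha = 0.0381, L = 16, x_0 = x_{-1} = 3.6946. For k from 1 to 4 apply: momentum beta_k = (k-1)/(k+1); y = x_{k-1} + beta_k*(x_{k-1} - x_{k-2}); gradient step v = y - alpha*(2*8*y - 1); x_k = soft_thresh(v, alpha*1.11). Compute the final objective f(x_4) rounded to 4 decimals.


FISTA on f(x) = 8*x^2 - 1*x + 1.11*|x|
L = 16, alpha = 0.0381
Iteration 1: beta = 0.0, y = 3.6946 + 0.0*(3.6946 - 3.6946) = 3.6946
  grad(y) = 58.1136, v = y - alpha*grad = 1.4805
  prox(v) = soft_thresh(1.4805, 0.0423) = 1.4382
Iteration 2: beta = 0.3333, y = 1.4382 + 0.3333*(1.4382 - 3.6946) = 0.686
  grad(y) = 9.9767, v = y - alpha*grad = 0.3059
  prox(v) = soft_thresh(0.3059, 0.0423) = 0.2636
Iteration 3: beta = 0.5, y = 0.2636 + 0.5*(0.2636 - 1.4382) = -0.3236
  grad(y) = -6.1781, v = y - alpha*grad = -0.0882
  prox(v) = soft_thresh(-0.0882, 0.0423) = -0.046
Iteration 4: beta = 0.6, y = -0.046 + 0.6*(-0.046 - 0.2636) = -0.2317
  grad(y) = -4.7074, v = y - alpha*grad = -0.0524
  prox(v) = soft_thresh(-0.0524, 0.0423) = -0.0101
f(x_4) = 8*(-0.0101)^2 - 1*(-0.0101) + 1.11*|-0.0101| = 0.0221


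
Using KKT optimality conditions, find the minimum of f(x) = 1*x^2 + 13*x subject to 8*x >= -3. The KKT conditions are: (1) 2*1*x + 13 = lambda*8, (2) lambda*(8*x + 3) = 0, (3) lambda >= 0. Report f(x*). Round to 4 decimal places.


Step 1: Try lambda = 0 (constraint inactive).
x_unc = -13/(2*1) = -6.5
Check: 8*-6.5 = -52.0 < -3 -- violated!
Step 2: Constraint must be active: 8*x = -3
x* = -3/8 = -0.375
lambda = (2*1*(-0.375) + 13)/8 = 1.5313
Step 3: Compute optimal value.
f(x*) = 1*(-0.375)^2 + 13*(-0.375) = -4.7344


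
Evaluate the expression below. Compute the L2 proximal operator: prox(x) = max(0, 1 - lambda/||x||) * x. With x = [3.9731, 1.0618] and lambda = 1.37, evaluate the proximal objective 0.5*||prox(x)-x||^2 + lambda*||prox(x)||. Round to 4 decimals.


Step 1: Compute ||x||.
||x|| = 4.1125
Step 2: Compute scaling factor.
scale = max(0, 1 - 1.37/4.1125) = 0.6669
Step 3: prox(x) = [2.6495, 0.7081]
||prox(x)|| = 2.7425
Step 4: Proximal objective.
0.5*||prox-x||^2 = 0.9385
lambda*||prox|| = 3.7572
Total = 4.6957


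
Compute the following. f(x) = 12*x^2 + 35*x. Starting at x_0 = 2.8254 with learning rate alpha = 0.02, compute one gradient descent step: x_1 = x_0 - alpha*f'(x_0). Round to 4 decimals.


We compute the gradient at x_0 and apply the update.
f'(x) = 24*x + 35
f'(2.8254) = 24*2.8254 + 35 = 102.8096
x_1 = 2.8254 - 0.02*102.8096 = 0.7692


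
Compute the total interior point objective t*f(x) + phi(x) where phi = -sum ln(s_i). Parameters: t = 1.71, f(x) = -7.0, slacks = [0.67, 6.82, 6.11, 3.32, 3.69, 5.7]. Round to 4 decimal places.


Step 1: Compute log-barrier.
ln values: [-0.4005, 1.9199, 1.8099, 1.2, 1.3056, 1.7405]
phi = -(-0.4005 + 1.9199 + 1.8099 + 1.2 + 1.3056 + 1.7405) = -7.5754
Step 2: Compute augmented objective.
t*f(x) = 1.71*-7.0 = -11.97
Total = -11.97 - 7.5754 = -19.5454


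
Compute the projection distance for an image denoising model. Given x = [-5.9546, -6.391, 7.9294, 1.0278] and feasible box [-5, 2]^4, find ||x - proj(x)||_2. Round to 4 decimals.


Project each component onto [-5, 2].
clip(-5.9546) = -5.0, clip(-6.391) = -5.0, clip(7.9294) = 2.0, clip(1.0278) = 1.0278
Projection = [-5.0, -5.0, 2.0, 1.0278]
Squared diffs: [0.9113, 1.9349, 35.1578, 0.0]
Distance = sqrt(38.004) = 6.1647


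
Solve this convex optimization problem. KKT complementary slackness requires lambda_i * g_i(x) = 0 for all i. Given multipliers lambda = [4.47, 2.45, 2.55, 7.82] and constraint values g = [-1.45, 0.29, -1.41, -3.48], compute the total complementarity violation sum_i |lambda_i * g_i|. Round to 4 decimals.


KKT complementary slackness check:
lambda_1 * g_1 = 4.47 * -1.45 = -6.4815
lambda_2 * g_2 = 2.45 * 0.29 = 0.7105
lambda_3 * g_3 = 2.55 * -1.41 = -3.5955
lambda_4 * g_4 = 7.82 * -3.48 = -27.2136
Total violation = 6.4815 + 0.7105 + 3.5955 + 27.2136 = 38.0011


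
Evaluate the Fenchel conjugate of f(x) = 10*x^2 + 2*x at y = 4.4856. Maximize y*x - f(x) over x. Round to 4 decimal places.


f*(y) = sup_x {y*x - a*x^2 - b*x} = sup_x {(y-b)*x - a*x^2}
FOC: (y - b) - 2a*x = 0 => x* = (y - b)/(2a)
x* = (4.4856 - 2)/(2*10) = 0.1243
f*(4.4856) = (y-b)^2/(4a) = (4.4856 - 2)^2/(4*10)
= 6.1782/40 = 0.1545


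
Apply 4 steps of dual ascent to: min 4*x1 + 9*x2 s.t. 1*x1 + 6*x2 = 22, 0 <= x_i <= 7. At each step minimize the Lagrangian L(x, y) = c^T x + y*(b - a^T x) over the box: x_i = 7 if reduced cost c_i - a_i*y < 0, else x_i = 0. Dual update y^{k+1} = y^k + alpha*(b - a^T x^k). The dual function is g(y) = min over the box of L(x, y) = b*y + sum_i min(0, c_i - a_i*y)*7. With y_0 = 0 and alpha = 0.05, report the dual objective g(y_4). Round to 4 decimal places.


Dual ascent for LP: min 4*x1 + 9*x2, 1*x1 + 6*x2 = 22, 0 <= x_i <= 7
Step 1: y^k = 0.0, reduced costs: (4.0, 9.0)
  x^k = (0.0, 0.0), subgradient = b - a^T x = 22.0
  y^{k+1} = 0.0 + 0.05*22.0 = 1.1
Step 2: y^k = 1.1, reduced costs: (2.9, 2.4)
  x^k = (0.0, 0.0), subgradient = b - a^T x = 22.0
  y^{k+1} = 1.1 + 0.05*22.0 = 2.2
Step 3: y^k = 2.2, reduced costs: (1.8, -4.2)
  x^k = (0.0, 7.0), subgradient = b - a^T x = -20.0
  y^{k+1} = 2.2 + 0.05*-20.0 = 1.2
Step 4: y^k = 1.2, reduced costs: (2.8, 1.8)
  x^k = (0.0, 0.0), subgradient = b - a^T x = 22.0
  y^{k+1} = 1.2 + 0.05*22.0 = 2.3
Dual objective at y_4 = 2.3: reduced costs (1.7, -4.8), box minimizer x = (0.0, 7.0)
g(y_4) = b*y + (c1 - a1*y)*x1 + (c2 - a2*y)*x2 = 22*2.3 + 1.7*0.0 + (-4.8)*7.0 = 50.6 + 0.0 - 33.6 = 17.0


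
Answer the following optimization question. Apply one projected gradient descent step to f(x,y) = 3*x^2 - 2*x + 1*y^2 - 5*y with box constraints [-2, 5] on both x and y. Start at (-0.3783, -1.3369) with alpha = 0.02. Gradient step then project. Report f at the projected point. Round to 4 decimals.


Step 1: Compute gradient at (-0.3783, -1.3369).
grad_x = 2*3*-0.3783 - 2 = -4.2698
grad_y = 2*1*-1.3369 - 5 = -7.6738
Step 2: Gradient step.
x_raw = -0.3783 - 0.02*-4.2698 = -0.2929
y_raw = -1.3369 - 0.02*-7.6738 = -1.1834
Step 3: Project onto [-2, 5].
x_proj = clip(-0.2929) = -0.2929
y_proj = clip(-1.1834) = -1.1834
Step 4: Evaluate f.
f(-0.2929, -1.1834) = 8.1608


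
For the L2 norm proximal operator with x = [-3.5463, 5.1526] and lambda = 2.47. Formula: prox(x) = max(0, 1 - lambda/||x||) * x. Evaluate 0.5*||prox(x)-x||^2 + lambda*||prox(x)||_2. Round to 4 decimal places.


Step 1: Compute ||x||.
||x|| = 6.255
Step 2: Compute scaling factor.
scale = max(0, 1 - 2.47/6.255) = 0.6051
Step 3: prox(x) = [-2.1459, 3.1179]
||prox(x)|| = 3.785
Step 4: Proximal objective.
0.5*||prox-x||^2 = 3.0505
lambda*||prox|| = 9.349
Total = 12.3995


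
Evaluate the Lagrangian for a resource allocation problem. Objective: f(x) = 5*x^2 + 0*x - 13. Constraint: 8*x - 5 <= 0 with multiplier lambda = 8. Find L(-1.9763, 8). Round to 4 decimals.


Step 1: Evaluate f(x).
f(-1.9763) = 5*(-1.9763)^2 + 0*(-1.9763) - 13 = 6.5288
Step 2: Evaluate g(x).
g(-1.9763) = 8*-1.9763 - 5 = -20.8104
Step 3: Compute Lagrangian.
L = 6.5288 + 8*-20.8104 = -159.9544
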